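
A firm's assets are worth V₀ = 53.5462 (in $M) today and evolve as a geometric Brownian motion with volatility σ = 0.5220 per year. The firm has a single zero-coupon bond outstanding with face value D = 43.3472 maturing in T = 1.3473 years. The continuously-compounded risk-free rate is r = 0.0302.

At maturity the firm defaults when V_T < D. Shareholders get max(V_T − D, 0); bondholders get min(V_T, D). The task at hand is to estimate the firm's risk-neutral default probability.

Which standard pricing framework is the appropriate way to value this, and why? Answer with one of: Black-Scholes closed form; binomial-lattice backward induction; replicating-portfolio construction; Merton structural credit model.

Key observation: a levered firm with one bullet debt due at 1.3473 years is the canonical structural-credit setup: equity is a call on the firm's assets struck at the face value.

framework: Merton structural credit model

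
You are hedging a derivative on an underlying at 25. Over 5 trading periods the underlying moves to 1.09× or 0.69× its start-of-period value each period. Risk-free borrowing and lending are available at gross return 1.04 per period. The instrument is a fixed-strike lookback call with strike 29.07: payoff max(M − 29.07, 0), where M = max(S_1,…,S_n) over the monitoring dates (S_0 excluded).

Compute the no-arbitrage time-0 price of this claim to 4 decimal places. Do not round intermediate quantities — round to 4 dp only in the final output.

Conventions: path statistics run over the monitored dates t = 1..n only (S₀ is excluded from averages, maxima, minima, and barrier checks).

Risk-neutral up-probability p* = (R−d)/(u−d) = (1.04−0.69)/(1.09−0.69) = 0.8750; the claim prices as the p*-weighted sum of path payoffs discounted by R^5.
Enumerate all 2^5 = 32 price paths (U = up ×1.09, D = down ×0.69); each path with k up-moves has probability p*^k·(1−p*)^(5−k).
DDDDD: M=17.2500, payoff=0.0000, prob=0.000031
UDDDD: M=27.2500, payoff=0.0000, prob=0.000214
DUDDD: M=18.8025, payoff=0.0000, prob=0.000214
UUDDD: M=29.7025, payoff=0.6325, prob=0.001495
DDUDD: M=17.2500, payoff=0.0000, prob=0.000214
UDUDD: M=27.2500, payoff=0.0000, prob=0.001495
DUUDD: M=20.4947, payoff=0.0000, prob=0.001495
UUUDD: M=32.3757, payoff=3.3057, prob=0.010468
DDDUD: M=17.2500, payoff=0.0000, prob=0.000214
UDDUD: M=27.2500, payoff=0.0000, prob=0.001495
DUDUD: M=18.8025, payoff=0.0000, prob=0.001495
UUDUD: M=29.7025, payoff=0.6325, prob=0.010468
DDUUD: M=17.2500, payoff=0.0000, prob=0.001495
UDUUD: M=27.2500, payoff=0.0000, prob=0.010468
DUUUD: M=22.3393, payoff=0.0000, prob=0.010468
UUUUD: M=35.2895, payoff=6.2195, prob=0.073273
DDDDU: M=17.2500, payoff=0.0000, prob=0.000214
UDDDU: M=27.2500, payoff=0.0000, prob=0.001495
DUDDU: M=18.8025, payoff=0.0000, prob=0.001495
UUDDU: M=29.7025, payoff=0.6325, prob=0.010468
DDUDU: M=17.2500, payoff=0.0000, prob=0.001495
UDUDU: M=27.2500, payoff=0.0000, prob=0.010468
DUUDU: M=20.4947, payoff=0.0000, prob=0.010468
UUUDU: M=32.3757, payoff=3.3057, prob=0.073273
DDDUU: M=17.2500, payoff=0.0000, prob=0.001495
UDDUU: M=27.2500, payoff=0.0000, prob=0.010468
DUDUU: M=18.8025, payoff=0.0000, prob=0.010468
UUDUU: M=29.7025, payoff=0.6325, prob=0.073273
DDUUU: M=17.2500, payoff=0.0000, prob=0.010468
UDUUU: M=27.2500, payoff=0.0000, prob=0.073273
DUUUU: M=24.3498, payoff=0.0000, prob=0.073273
UUUUU: M=38.4656, payoff=9.3956, prob=0.512909
Price = Σ prob·payoff / R^5 = 5.612164 / 1.216653 = 4.6128

price = 4.6128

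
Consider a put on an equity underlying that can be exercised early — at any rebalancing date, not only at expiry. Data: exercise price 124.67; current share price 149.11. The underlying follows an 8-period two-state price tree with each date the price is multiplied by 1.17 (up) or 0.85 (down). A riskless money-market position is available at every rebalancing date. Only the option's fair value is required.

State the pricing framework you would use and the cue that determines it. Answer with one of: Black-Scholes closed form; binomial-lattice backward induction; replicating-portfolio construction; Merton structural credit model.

Key observation: an American put (K = 124.67, S₀ = 149.11) on a 8-date tree has no closed form — the optimal stopping decision is embedded and must be resolved recursively from expiry.

framework: binomial-lattice backward induction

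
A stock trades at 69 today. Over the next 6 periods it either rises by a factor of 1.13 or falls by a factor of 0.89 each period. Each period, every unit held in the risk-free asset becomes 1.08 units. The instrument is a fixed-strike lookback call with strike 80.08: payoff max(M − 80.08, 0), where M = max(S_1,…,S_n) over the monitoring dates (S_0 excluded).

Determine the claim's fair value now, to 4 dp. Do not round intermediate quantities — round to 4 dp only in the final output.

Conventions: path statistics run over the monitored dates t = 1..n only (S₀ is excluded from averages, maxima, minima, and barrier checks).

price = 21.0040

No-arbitrage gives p* = (R−d)/(u−d) = 0.7917: enumerate every path, weight its payoff by its p*-probability, and discount by R^6.
Enumerate all 2^6 = 64 price paths (U = up ×1.13, D = down ×0.89); each path with k up-moves has probability p*^k·(1−p*)^(6−k).
DDDDDD: M=61.4100, payoff=0.0000, prob=0.000082
UDDDDD: M=77.9700, payoff=0.0000, prob=0.000311
DUDDDD: M=69.3933, payoff=0.0000, prob=0.000311
UUDDDD: M=88.1061, payoff=8.0261, prob=0.001181
DDUDDD: M=61.7600, payoff=0.0000, prob=0.000311
UDUDDD: M=78.4144, payoff=0.0000, prob=0.001181
DUUDDD: M=78.4144, payoff=0.0000, prob=0.001181
UUUDDD: M=99.5599, payoff=19.4799, prob=0.004486
DDDUDD: M=61.4100, payoff=0.0000, prob=0.000311
UDDUDD: M=77.9700, payoff=0.0000, prob=0.001181
DUDUDD: M=69.7888, payoff=0.0000, prob=0.001181
UUDUDD: M=88.6083, payoff=8.5283, prob=0.004486
DDUUDD: M=69.7888, payoff=0.0000, prob=0.001181
UDUUDD: M=88.6083, payoff=8.5283, prob=0.004486
DUUUDD: M=88.6083, payoff=8.5283, prob=0.004486
UUUUDD: M=112.5027, payoff=32.4227, prob=0.017049
DDDDUD: M=61.4100, payoff=0.0000, prob=0.000311
UDDDUD: M=77.9700, payoff=0.0000, prob=0.001181
DUDDUD: M=69.3933, payoff=0.0000, prob=0.001181
UUDDUD: M=88.1061, payoff=8.0261, prob=0.004486
DDUDUD: M=62.1121, payoff=0.0000, prob=0.001181
UDUDUD: M=78.8614, payoff=0.0000, prob=0.004486
DUUDUD: M=78.8614, payoff=0.0000, prob=0.004486
UUUDUD: M=100.1274, payoff=20.0474, prob=0.017049
DDDUUD: M=62.1121, payoff=0.0000, prob=0.001181
UDDUUD: M=78.8614, payoff=0.0000, prob=0.004486
DUDUUD: M=78.8614, payoff=0.0000, prob=0.004486
UUDUUD: M=100.1274, payoff=20.0474, prob=0.017049
DDUUUD: M=78.8614, payoff=0.0000, prob=0.004486
UDUUUD: M=100.1274, payoff=20.0474, prob=0.017049
DUUUUD: M=100.1274, payoff=20.0474, prob=0.017049
UUUUUD: M=127.1280, payoff=47.0480, prob=0.064784
DDDDDU: M=61.4100, payoff=0.0000, prob=0.000311
UDDDDU: M=77.9700, payoff=0.0000, prob=0.001181
DUDDDU: M=69.3933, payoff=0.0000, prob=0.001181
UUDDDU: M=88.1061, payoff=8.0261, prob=0.004486
DDUDDU: M=61.7600, payoff=0.0000, prob=0.001181
UDUDDU: M=78.4144, payoff=0.0000, prob=0.004486
DUUDDU: M=78.4144, payoff=0.0000, prob=0.004486
UUUDDU: M=99.5599, payoff=19.4799, prob=0.017049
DDDUDU: M=61.4100, payoff=0.0000, prob=0.001181
UDDUDU: M=77.9700, payoff=0.0000, prob=0.004486
DUDUDU: M=70.1866, payoff=0.0000, prob=0.004486
UUDUDU: M=89.1134, payoff=9.0334, prob=0.017049
DDUUDU: M=70.1866, payoff=0.0000, prob=0.004486
UDUUDU: M=89.1134, payoff=9.0334, prob=0.017049
DUUUDU: M=89.1134, payoff=9.0334, prob=0.017049
UUUUDU: M=113.1439, payoff=33.0639, prob=0.064784
DDDDUU: M=61.4100, payoff=0.0000, prob=0.001181
UDDDUU: M=77.9700, payoff=0.0000, prob=0.004486
DUDDUU: M=70.1866, payoff=0.0000, prob=0.004486
UUDDUU: M=89.1134, payoff=9.0334, prob=0.017049
DDUDUU: M=70.1866, payoff=0.0000, prob=0.004486
UDUDUU: M=89.1134, payoff=9.0334, prob=0.017049
DUUDUU: M=89.1134, payoff=9.0334, prob=0.017049
UUUDUU: M=113.1439, payoff=33.0639, prob=0.064784
DDDUUU: M=70.1866, payoff=0.0000, prob=0.004486
UDDUUU: M=89.1134, payoff=9.0334, prob=0.017049
DUDUUU: M=89.1134, payoff=9.0334, prob=0.017049
UUDUUU: M=113.1439, payoff=33.0639, prob=0.064784
DDUUUU: M=89.1134, payoff=9.0334, prob=0.017049
UDUUUU: M=113.1439, payoff=33.0639, prob=0.064784
DUUUUU: M=113.1439, payoff=33.0639, prob=0.064784
UUUUUU: M=143.6547, payoff=63.5747, prob=0.246181
Price = Σ prob·payoff / R^6 = 33.330686 / 1.586874 = 21.0040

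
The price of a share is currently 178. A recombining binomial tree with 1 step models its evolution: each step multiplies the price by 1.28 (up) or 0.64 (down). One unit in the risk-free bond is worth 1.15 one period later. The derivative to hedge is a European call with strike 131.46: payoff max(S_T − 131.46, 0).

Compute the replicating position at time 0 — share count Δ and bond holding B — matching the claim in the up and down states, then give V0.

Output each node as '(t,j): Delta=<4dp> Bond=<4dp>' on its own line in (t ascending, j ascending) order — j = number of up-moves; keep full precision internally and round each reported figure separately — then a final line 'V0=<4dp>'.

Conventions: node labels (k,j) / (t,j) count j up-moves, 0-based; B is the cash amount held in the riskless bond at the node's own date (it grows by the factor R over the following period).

Arbitrage-free pricing uses the up-move probability p* = (R−d)/(u−d) = 0.7969, discounting each step at R = 1.15.
At maturity the claim pays: V(1,0)=0.0000, V(1,1)=96.3800
  t=0,j=0: stock 178.0000 → up 227.8400 (V=96.3800), down 113.9200 (V=0.0000). Price 66.7851; hedge Δ=0.8460, bond B=-83.8087.
Verification: the root portfolio costs Δ(0,0)·S0 + B(0,0) = 66.7851, matching V0.

(0,0): Delta=0.8460 Bond=-83.8087
V0=66.7851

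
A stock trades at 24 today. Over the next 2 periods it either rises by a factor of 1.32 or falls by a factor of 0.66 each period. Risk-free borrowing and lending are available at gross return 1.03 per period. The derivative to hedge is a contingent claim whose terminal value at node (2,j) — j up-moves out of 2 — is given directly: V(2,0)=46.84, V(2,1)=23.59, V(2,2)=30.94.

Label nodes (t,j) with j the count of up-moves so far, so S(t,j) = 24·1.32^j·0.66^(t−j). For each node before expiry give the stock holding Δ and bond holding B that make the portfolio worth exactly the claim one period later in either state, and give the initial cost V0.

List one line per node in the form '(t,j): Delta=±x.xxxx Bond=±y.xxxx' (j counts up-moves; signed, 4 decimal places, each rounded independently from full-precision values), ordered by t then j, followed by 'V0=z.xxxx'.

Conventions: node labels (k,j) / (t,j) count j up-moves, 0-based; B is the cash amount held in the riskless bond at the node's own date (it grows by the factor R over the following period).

Arbitrage-free pricing uses the up-move probability p* = (R−d)/(u−d) = 0.5606, discounting each step at R = 1.03.
At maturity the claim pays: V(2,0)=46.8400, V(2,1)=23.5900, V(2,2)=30.9400
(1,0): S=15.8400. Δ = (V_up−V_dn)/(S_up−S_dn) = (23.5900−46.8400)/(20.9088−10.4544) = -2.2239. V = [p*·23.5900 + (1−p*)·46.8400]/1.03 = 32.8213. B = V − Δ·S = 68.0485.
(1,1): S=31.6800. Δ = (V_up−V_dn)/(S_up−S_dn) = (30.9400−23.5900)/(41.8176−20.9088) = 0.3515. V = [p*·30.9400 + (1−p*)·23.5900]/1.03 = 26.9034. B = V − Δ·S = 15.7670.
(0,0): S=24.0000. Δ = (V_up−V_dn)/(S_up−S_dn) = (26.9034−32.8213)/(31.6800−15.8400) = -0.3736. V = [p*·26.9034 + (1−p*)·32.8213]/1.03 = 28.6443. B = V − Δ·S = 37.6109.
As a check, the time-0 holding Δ(0,0)·S0 + B(0,0) comes to 28.6443 — exactly V0.

(0,0): Delta=-0.3736 Bond=37.6109
(1,0): Delta=-2.2239 Bond=68.0485
(1,1): Delta=0.3515 Bond=15.7670
V0=28.6443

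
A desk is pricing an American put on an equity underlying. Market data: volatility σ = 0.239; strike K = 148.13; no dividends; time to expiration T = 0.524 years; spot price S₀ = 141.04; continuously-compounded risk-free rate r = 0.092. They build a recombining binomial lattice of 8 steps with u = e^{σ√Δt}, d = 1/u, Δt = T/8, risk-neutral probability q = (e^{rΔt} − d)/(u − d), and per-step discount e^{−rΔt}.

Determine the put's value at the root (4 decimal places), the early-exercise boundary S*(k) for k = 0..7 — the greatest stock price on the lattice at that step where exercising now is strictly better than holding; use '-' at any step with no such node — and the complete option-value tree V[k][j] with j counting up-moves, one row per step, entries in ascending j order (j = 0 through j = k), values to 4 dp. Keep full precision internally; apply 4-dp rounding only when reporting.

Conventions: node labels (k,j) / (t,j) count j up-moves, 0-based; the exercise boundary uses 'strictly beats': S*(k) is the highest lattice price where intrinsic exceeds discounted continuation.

price = 11.1912
boundary = - - 124.7996 117.3947 124.7996 117.3947 124.7996 132.6715
tree:
11.1912
16.4192 6.7572
23.3304 10.5761 3.5023
30.7353 16.0123 5.9535 1.4036
37.7008 23.3304 9.8096 2.6570 0.3261
44.2530 30.7353 15.5305 4.9299 0.7042 0.0000
50.4164 37.7008 23.3304 8.9021 1.5206 0.0000 0.0000
56.2142 44.2530 30.7353 15.4585 3.2835 0.0000 0.0000 0.0000
61.6679 50.4164 37.7008 23.3304 7.0900 0.0000 0.0000 0.0000 0.0000

Δt=0.06550, u=1.06308, d=0.94067, q=0.53409, disc=e^(-rΔt)=0.99399
k=8 terminal: V=max(K-S,0) → 61.6679 50.4164 37.7008 23.3304 7.0900 0.0000 0.0000 0.0000 0.0000
k=7: j=0 S=91.9158 intr=56.2142 cont=55.3242 V=56.2142[EX]; j=1 S=103.8770 intr=44.2530 cont=43.3630 V=44.2530[EX]; j=2 S=117.3947 intr=30.7353 cont=29.8453 V=30.7353[EX]; j=3 S=132.6715 intr=15.4585 cont=14.5685 V=15.4585[EX]; j=4 S=149.9363 intr=0.0000 cont=3.2835 V=3.2835[hold]; j=5 S=169.4478 intr=0.0000 cont=0.0000 V=0.0000[hold]; j=6 S=191.4984 intr=0.0000 cont=0.0000 V=0.0000[hold]; j=7 S=216.4185 intr=0.0000 cont=0.0000 V=0.0000[hold]  S*(7)=132.6715
k=6: j=0 S=97.7136 intr=50.4164 cont=49.5265 V=50.4164[EX]; j=1 S=110.4292 intr=37.7008 cont=36.8108 V=37.7008[EX]; j=2 S=124.7996 intr=23.3304 cont=22.4405 V=23.3304[EX]; j=3 S=141.0400 intr=7.0900 cont=8.9021 V=8.9021[hold]; j=4 S=159.3938 intr=0.0000 cont=1.5206 V=1.5206[hold]; j=5 S=180.1360 intr=0.0000 cont=0.0000 V=0.0000[hold]; j=6 S=203.5775 intr=0.0000 cont=0.0000 V=0.0000[hold]  S*(6)=124.7996
k=5: j=0 S=103.8770 intr=44.2530 cont=43.3630 V=44.2530[EX]; j=1 S=117.3947 intr=30.7353 cont=29.8453 V=30.7353[EX]; j=2 S=132.6715 intr=15.4585 cont=15.5305 V=15.5305[hold]; j=3 S=149.9363 intr=0.0000 cont=4.9299 V=4.9299[hold]; j=4 S=169.4478 intr=0.0000 cont=0.7042 V=0.7042[hold]; j=5 S=191.4984 intr=0.0000 cont=0.0000 V=0.0000[hold]  S*(5)=117.3947
k=4: j=0 S=110.4292 intr=37.7008 cont=36.8108 V=37.7008[EX]; j=1 S=124.7996 intr=23.3304 cont=22.4787 V=23.3304[EX]; j=2 S=141.0400 intr=7.0900 cont=9.8096 V=9.8096[hold]; j=3 S=159.3938 intr=0.0000 cont=2.6570 V=2.6570[hold]; j=4 S=180.1360 intr=0.0000 cont=0.3261 V=0.3261[hold]  S*(4)=124.7996
k=3: j=0 S=117.3947 intr=30.7353 cont=29.8453 V=30.7353[EX]; j=1 S=132.6715 intr=15.4585 cont=16.0123 V=16.0123[hold]; j=2 S=149.9363 intr=0.0000 cont=5.9535 V=5.9535[hold]; j=3 S=169.4478 intr=0.0000 cont=1.4036 V=1.4036[hold]  S*(3)=117.3947
k=2: j=0 S=124.7996 intr=23.3304 cont=22.7345 V=23.3304[EX]; j=1 S=141.0400 intr=7.0900 cont=10.5761 V=10.5761[hold]; j=2 S=159.3938 intr=0.0000 cont=3.5023 V=3.5023[hold]  S*(2)=124.7996
k=1: j=0 S=132.6715 intr=15.4585 cont=16.4192 V=16.4192[hold]; j=1 S=149.9363 intr=0.0000 cont=6.7572 V=6.7572[hold]  S*(1)=-
k=0: j=0 S=141.0400 intr=7.0900 cont=11.1912 V=11.1912[hold]  S*(0)=-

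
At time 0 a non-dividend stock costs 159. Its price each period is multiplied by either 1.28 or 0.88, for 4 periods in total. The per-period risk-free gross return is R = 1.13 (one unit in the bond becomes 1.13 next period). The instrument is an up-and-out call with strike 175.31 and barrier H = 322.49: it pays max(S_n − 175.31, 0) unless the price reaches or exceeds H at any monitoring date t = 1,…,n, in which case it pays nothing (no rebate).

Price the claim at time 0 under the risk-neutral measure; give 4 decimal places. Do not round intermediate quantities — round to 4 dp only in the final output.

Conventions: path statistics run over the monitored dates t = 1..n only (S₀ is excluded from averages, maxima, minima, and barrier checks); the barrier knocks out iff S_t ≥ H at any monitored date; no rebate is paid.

price = 25.2400

No-arbitrage gives p* = (R−d)/(u−d) = 0.6250: enumerate every path, weight its payoff by its p*-probability, and discount by R^4.
Enumerate all 2^4 = 16 price paths (U = up ×1.28, D = down ×0.88); each path with k up-moves has probability p*^k·(1−p*)^(4−k).
DDDD: M=139.9200, payoff=0.0000, prob=0.019775
UDDD: M=203.5200, payoff=0.0000, prob=0.032959
DUDD: M=179.0976, payoff=0.0000, prob=0.032959
UUDD: M=260.5056, payoff=26.4255, prob=0.054932
DDUD: M=157.6059, payoff=0.0000, prob=0.032959
UDUD: M=229.2449, payoff=26.4255, prob=0.054932
DUUD: M=229.2449, payoff=26.4255, prob=0.054932
UUUD: M=333.4472, payoff=0.0000, prob=0.091553
DDDU: M=139.9200, payoff=0.0000, prob=0.032959
UDDU: M=203.5200, payoff=26.4255, prob=0.054932
DUDU: M=201.7355, payoff=26.4255, prob=0.054932
UUDU: M=293.4335, payoff=118.1235, prob=0.091553
DDUU: M=201.7355, payoff=26.4255, prob=0.054932
UDUU: M=293.4335, payoff=118.1235, prob=0.091553
DUUU: M=293.4335, payoff=118.1235, prob=0.091553
UUUU: M=426.8124, payoff=0.0000, prob=0.152588
Price = Σ prob·payoff / R^4 = 41.153179 / 1.630474 = 25.2400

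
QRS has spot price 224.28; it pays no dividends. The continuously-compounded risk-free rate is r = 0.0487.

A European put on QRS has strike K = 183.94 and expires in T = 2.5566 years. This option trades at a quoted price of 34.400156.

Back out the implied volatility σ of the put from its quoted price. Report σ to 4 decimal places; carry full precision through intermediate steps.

At σ = 0.5072 the Black–Scholes value reproduces the quote:
σ√T = 0.5072·√2.5566 = 0.810981
d₁ = (ln(S/K) + (r+σ²/2)T) / (σ√T) = (ln(224.28/183.94) + (0.0487+0.5072²/2)·2.5566) / 0.810981 = (0.198286 + 0.453351) / 0.810981 = 0.803517
d₂ = d₁ − σ√T = 0.803517 − 0.810981 = -0.007464
e^{−rT} = 0.882933
N(−d₁) = 0.210838,  N(−d₂) = 0.502978
V = K·e^{−rT}·N(−d₂) − S·N(−d₁) = 81.686888 − 47.286732 = 34.400156 (matching the quote); vega is positive throughout, so no other σ reproduces this price

sigma = 0.5072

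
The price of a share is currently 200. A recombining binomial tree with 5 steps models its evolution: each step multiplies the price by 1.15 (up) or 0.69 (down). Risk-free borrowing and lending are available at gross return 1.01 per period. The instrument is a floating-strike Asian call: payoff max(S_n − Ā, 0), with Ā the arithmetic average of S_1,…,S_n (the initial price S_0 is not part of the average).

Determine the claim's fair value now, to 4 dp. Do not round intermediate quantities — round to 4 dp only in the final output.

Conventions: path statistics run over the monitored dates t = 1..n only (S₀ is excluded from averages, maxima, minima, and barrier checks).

price = 22.5303

Under the martingale measure an up-move has probability p* = 0.6957; value the claim as the probability-weighted average of per-path payoffs, discounted 5 periods at R = 1.01.
Enumerate all 2^5 = 32 price paths (U = up ×1.15, D = down ×0.69); each path with k up-moves has probability p*^k·(1−p*)^(5−k).
DDDDD: Ā=75.1073, payoff=0.0000, prob=0.002611
UDDDD: Ā=125.1789, payoff=0.0000, prob=0.005969
DUDDD: Ā=106.7789, payoff=0.0000, prob=0.005969
UUDDD: Ā=177.9648, payoff=0.0000, prob=0.013643
DDUDD: Ā=94.0829, payoff=0.0000, prob=0.005969
UDUDD: Ā=156.8048, payoff=0.0000, prob=0.013643
DUUDD: Ā=138.4048, payoff=0.0000, prob=0.013643
UUUDD: Ā=230.6747, payoff=0.0000, prob=0.031183
DDDUD: Ā=85.3226, payoff=0.0000, prob=0.005969
UDDUD: Ā=142.2044, payoff=0.0000, prob=0.013643
DUDUD: Ā=123.8044, payoff=0.0000, prob=0.013643
UUDUD: Ā=206.3407, payoff=0.0000, prob=0.031183
DDUUD: Ā=111.1084, payoff=0.0000, prob=0.013643
UDUUD: Ā=185.1807, payoff=0.0000, prob=0.031183
DUUUD: Ā=166.7807, payoff=0.0000, prob=0.031183
UUUUD: Ā=277.9678, payoff=0.0000, prob=0.071275
DDDDU: Ā=79.2781, payoff=0.0000, prob=0.005969
UDDDU: Ā=132.1301, payoff=0.0000, prob=0.013643
DUDDU: Ā=113.7301, payoff=0.0000, prob=0.013643
UUDDU: Ā=189.5502, payoff=0.0000, prob=0.031183
DDUDU: Ā=101.0341, payoff=0.0000, prob=0.013643
UDUDU: Ā=168.3902, payoff=0.0000, prob=0.031183
DUUDU: Ā=149.9902, payoff=0.0000, prob=0.031183
UUUDU: Ā=249.9837, payoff=0.0000, prob=0.071275
DDDUU: Ā=92.2739, payoff=0.0000, prob=0.013643
UDDUU: Ā=153.7898, payoff=0.0000, prob=0.031183
DUDUU: Ā=135.3898, payoff=9.4279, prob=0.031183
UUDUU: Ā=225.6497, payoff=15.7131, prob=0.071275
DDUUU: Ā=122.6938, payoff=22.1239, prob=0.031183
UDUUU: Ā=204.4897, payoff=36.8731, prob=0.071275
DUUUU: Ā=186.0897, payoff=55.2731, prob=0.071275
UUUUU: Ā=310.1495, payoff=92.1219, prob=0.162915
Price = Σ prob·payoff / R^5 = 23.679612 / 1.051010 = 22.5303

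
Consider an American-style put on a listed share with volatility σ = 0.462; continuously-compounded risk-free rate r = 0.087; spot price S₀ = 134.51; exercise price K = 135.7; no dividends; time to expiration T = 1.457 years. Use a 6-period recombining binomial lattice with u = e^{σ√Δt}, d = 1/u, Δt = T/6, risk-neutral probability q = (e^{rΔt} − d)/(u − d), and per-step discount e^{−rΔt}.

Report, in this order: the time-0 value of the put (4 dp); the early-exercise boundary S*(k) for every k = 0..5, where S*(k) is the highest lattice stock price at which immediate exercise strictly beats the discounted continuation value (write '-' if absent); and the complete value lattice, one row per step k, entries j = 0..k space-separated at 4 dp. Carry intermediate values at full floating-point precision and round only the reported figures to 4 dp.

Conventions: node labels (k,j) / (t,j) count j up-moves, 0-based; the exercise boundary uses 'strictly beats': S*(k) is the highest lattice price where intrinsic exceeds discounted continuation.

price = 22.8399
boundary = - - 85.3115 67.9413 85.3115 107.1226
tree:
22.8399
34.5778 11.6096
50.3885 19.6170 3.7752
67.7587 32.1526 7.4154 0.1483
81.5922 50.3885 14.5600 0.2969 0.0000
92.6090 67.7587 28.5774 0.5944 0.0000 0.0000
101.3827 81.5922 50.3885 1.1900 0.0000 0.0000 0.0000

Δt=0.24283, u=1.25566, d=0.79639, q=0.48982, disc=e^(-rΔt)=0.97910
k=6 terminal: V=max(K-S,0) → 101.3827 81.5922 50.3885 1.1900 0.0000 0.0000 0.0000
k=5: j=0 S=43.0910 intr=92.6090 cont=89.7722 V=92.6090[EX]; j=1 S=67.9413 intr=67.7587 cont=64.9219 V=67.7587[EX]; j=2 S=107.1226 intr=28.5774 cont=25.7406 V=28.5774[EX]; j=3 S=168.8994 intr=0.0000 cont=0.5944 V=0.5944[hold]; j=4 S=266.3026 intr=0.0000 cont=0.0000 V=0.0000[hold]; j=5 S=419.8776 intr=0.0000 cont=0.0000 V=0.0000[hold]  S*(5)=107.1226
k=4: j=0 S=54.1078 intr=81.5922 cont=78.7554 V=81.5922[EX]; j=1 S=85.3115 intr=50.3885 cont=47.5518 V=50.3885[EX]; j=2 S=134.5100 intr=1.1900 cont=14.5600 V=14.5600[hold]; j=3 S=212.0810 intr=0.0000 cont=0.2969 V=0.2969[hold]; j=4 S=334.3867 intr=0.0000 cont=0.0000 V=0.0000[hold]  S*(4)=85.3115
k=3: j=0 S=67.9413 intr=67.7587 cont=64.9219 V=67.7587[EX]; j=1 S=107.1226 intr=28.5774 cont=32.1526 V=32.1526[hold]; j=2 S=168.8994 intr=0.0000 cont=7.4154 V=7.4154[hold]; j=3 S=266.3026 intr=0.0000 cont=0.1483 V=0.1483[hold]  S*(3)=67.9413
k=2: j=0 S=85.3115 intr=50.3885 cont=49.2663 V=50.3885[EX]; j=1 S=134.5100 intr=1.1900 cont=19.6170 V=19.6170[hold]; j=2 S=212.0810 intr=0.0000 cont=3.7752 V=3.7752[hold]  S*(2)=85.3115
k=1: j=0 S=107.1226 intr=28.5774 cont=34.5778 V=34.5778[hold]; j=1 S=168.8994 intr=0.0000 cont=11.6096 V=11.6096[hold]  S*(1)=-
k=0: j=0 S=134.5100 intr=1.1900 cont=22.8399 V=22.8399[hold]  S*(0)=-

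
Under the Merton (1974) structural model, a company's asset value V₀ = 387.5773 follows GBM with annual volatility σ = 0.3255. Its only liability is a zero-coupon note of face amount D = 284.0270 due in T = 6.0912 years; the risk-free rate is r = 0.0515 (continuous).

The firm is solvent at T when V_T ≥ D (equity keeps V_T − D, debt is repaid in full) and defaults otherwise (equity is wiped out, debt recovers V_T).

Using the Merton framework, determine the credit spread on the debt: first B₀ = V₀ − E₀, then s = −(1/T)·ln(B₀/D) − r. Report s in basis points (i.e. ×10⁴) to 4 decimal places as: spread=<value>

spread=230.5079

Apply the equity-as-call identities (strike 284.0270, horizon 6.0912 years):
d₁ = [ln(V₀/D) + (r + σ²/2)T] / (σ√T)
   = [ln(387.5773/284.0270) + (0.0515 + 0.5·0.3255²)·6.0912] / (0.3255·√6.0912)
   = [0.310846 + 0.636379] / 0.803346 = 1.179100
d₂ = d₁ − σ√T = 1.179100 − 0.803346 = 0.375755
N(d₁) = 0.880821,  N(d₂) = 0.646450,  e^(−rT) = 0.730741
E₀ = V₀·N(d₁) − D·e^(−rT)·N(d₂)
   = 387.5773·0.880821 − 284.0270·0.730741·0.646450 = 207.215375
B₀ = V₀ − E₀ = 387.5773 − 207.215375 = 180.361925
spread = −(1/T)·ln(B₀/D) − r = −(1/6.0912)·ln(180.361925/284.0270) − 0.0515 = 0.02305079
in basis points: 0.02305079 × 10⁴ = 230.5079 bp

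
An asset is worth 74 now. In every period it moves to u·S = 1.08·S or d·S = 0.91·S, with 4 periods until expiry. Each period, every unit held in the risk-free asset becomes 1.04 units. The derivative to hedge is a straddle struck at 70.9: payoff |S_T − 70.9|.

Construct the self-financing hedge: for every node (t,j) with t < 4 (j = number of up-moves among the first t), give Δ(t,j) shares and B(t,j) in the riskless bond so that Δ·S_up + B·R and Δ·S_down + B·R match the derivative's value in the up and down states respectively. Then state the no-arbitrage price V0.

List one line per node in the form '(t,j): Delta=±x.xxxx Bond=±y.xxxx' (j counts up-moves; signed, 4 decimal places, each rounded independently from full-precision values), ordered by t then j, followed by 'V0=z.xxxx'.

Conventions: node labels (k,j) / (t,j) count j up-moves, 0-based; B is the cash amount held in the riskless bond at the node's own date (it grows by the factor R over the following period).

Risk-neutral probability p* = (R−d)/(u−d) = (1.04−0.91)/(1.08−0.91) = 0.7647.
Terminal payoffs: V(4,0)=20.1545, V(4,1)=10.6746, V(4,2)=0.5763, V(4,3)=13.9290, V(4,4)=29.7762
Node (3,0) S=55.7643: V=(p*·10.6746+(1−p*)·20.1545)/1.04=12.4088; Δ=(10.6746−20.1545)/(60.2254−50.7455)=-1.0000; B=V−Δ·S=68.1731
Node (3,1) S=66.1818: V=(p*·0.5763+(1−p*)·10.6746)/1.04=2.8388; Δ=(0.5763−10.6746)/(71.4763−60.2254)=-0.8976; B=V−Δ·S=62.2407
Node (3,2) S=78.5454: V=(p*·13.9290+(1−p*)·0.5763)/1.04=10.3723; Δ=(13.9290−0.5763)/(84.8290−71.4763)=1.0000; B=V−Δ·S=-68.1731
Node (3,3) S=93.2187: V=(p*·29.7762+(1−p*)·13.9290)/1.04=25.0456; Δ=(29.7762−13.9290)/(100.6762−84.8290)=1.0000; B=V−Δ·S=-68.1731
Node (2,0) S=61.2794: V=(p*·2.8388+(1−p*)·12.4088)/1.04=4.8948; Δ=(2.8388−12.4088)/(66.1818−55.7643)=-0.9186; B=V−Δ·S=61.1890
Node (2,1) S=72.7272: V=(p*·10.3723+(1−p*)·2.8388)/1.04=8.2690; Δ=(10.3723−2.8388)/(78.5454−66.1818)=0.6093; B=V−Δ·S=-36.0457
Node (2,2) S=86.3136: V=(p*·25.0456+(1−p*)·10.3723)/1.04=20.7626; Δ=(25.0456−10.3723)/(93.2187−78.5454)=1.0000; B=V−Δ·S=-65.5510
Node (1,0) S=67.3400: V=(p*·8.2690+(1−p*)·4.8948)/1.04=7.1875; Δ=(8.2690−4.8948)/(72.7272−61.2794)=0.2947; B=V−Δ·S=-12.6605
Node (1,1) S=79.9200: V=(p*·20.7626+(1−p*)·8.2690)/1.04=17.1374; Δ=(20.7626−8.2690)/(86.3136−72.7272)=0.9196; B=V−Δ·S=-56.3544
Node (0,0) S=74.0000: V=(p*·17.1374+(1−p*)·7.1875)/1.04=14.2272; Δ=(17.1374−7.1875)/(79.9200−67.3400)=0.7909; B=V−Δ·S=-44.3014
Check: Δ(0,0)·S0 + B(0,0) = 14.2272 = V0.

(0,0): Delta=0.7909 Bond=-44.3014
(1,0): Delta=0.2947 Bond=-12.6605
(1,1): Delta=0.9196 Bond=-56.3544
(2,0): Delta=-0.9186 Bond=61.1890
(2,1): Delta=0.6093 Bond=-36.0457
(2,2): Delta=1.0000 Bond=-65.5510
(3,0): Delta=-1.0000 Bond=68.1731
(3,1): Delta=-0.8976 Bond=62.2407
(3,2): Delta=1.0000 Bond=-68.1731
(3,3): Delta=1.0000 Bond=-68.1731
V0=14.2272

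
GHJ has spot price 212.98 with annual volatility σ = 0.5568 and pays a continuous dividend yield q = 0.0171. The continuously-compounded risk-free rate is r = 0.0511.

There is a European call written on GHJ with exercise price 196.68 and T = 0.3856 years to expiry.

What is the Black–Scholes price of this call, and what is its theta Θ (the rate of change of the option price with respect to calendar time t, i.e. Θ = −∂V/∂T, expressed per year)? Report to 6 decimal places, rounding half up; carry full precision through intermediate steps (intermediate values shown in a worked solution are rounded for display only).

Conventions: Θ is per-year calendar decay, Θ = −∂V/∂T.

σ√T = 0.5568·√0.3856 = 0.345754
d₁ = (ln(S/K) + (r−q+σ²/2)T) / (σ√T) = (ln(212.98/196.68) + (0.0511−0.0171+0.5568²/2)·0.3856) / 0.345754 = (0.079620 + 0.072883) / 0.345754 = 0.441075
d₂ = d₁ − σ√T = 0.441075 − 0.345754 = 0.095321
e^{−rT} = 0.980489
e^{−qT} = 0.993428
N(d₁) = 0.670421,  N(d₂) = 0.537970
Call price V = S·e^{−qT}·N(d₁) − K·e^{−rT}·N(d₂) = 141.847800 − 103.743481 = 38.104319
φ(d₁) = (1/√(2π))·e^{−d₁²/2} = 0.361963
Θ = −S·e^{−qT}·φ(d₁)·σ/(2√T) + q·S·e^{−qT}·N(d₁) − r·K·e^{−rT}·N(d₂) = −34.335278 + 2.425597 − 5.301292 = -37.210972

price = 38.104319
Θ = -37.210972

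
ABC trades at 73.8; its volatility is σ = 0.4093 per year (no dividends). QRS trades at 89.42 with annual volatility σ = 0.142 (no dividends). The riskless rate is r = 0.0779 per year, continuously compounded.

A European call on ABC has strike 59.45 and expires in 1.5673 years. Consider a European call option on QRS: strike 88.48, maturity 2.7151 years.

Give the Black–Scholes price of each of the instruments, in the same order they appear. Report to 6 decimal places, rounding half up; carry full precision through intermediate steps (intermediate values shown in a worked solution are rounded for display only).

[ABC call K=59.45]
σ√T = 0.4093·√1.5673 = 0.512410
d₁ = (ln(S/K) + (r+σ²/2)T) / (σ√T) = (ln(73.8/59.45) + (0.0779+0.4093²/2)·1.5673) / 0.512410 = (0.216223 + 0.253375) / 0.512410 = 0.916449
d₂ = d₁ − σ√T = 0.916449 − 0.512410 = 0.404039
e^{−rT} = 0.885066
N(d₁) = 0.820284,  N(d₂) = 0.656908
price = S·N(d₁) − K·e^{−rT}·N(d₂) = 60.536981 − 34.564652 = 25.972330
[QRS call K=88.48]
σ√T = 0.142·√2.7151 = 0.233981
d₁ = (ln(S/K) + (r+σ²/2)T) / (σ√T) = (ln(89.42/88.48) + (0.0779+0.142²/2)·2.7151) / 0.233981 = (0.010568 + 0.238880) / 0.233981 = 1.066101
d₂ = d₁ − σ√T = 1.066101 − 0.233981 = 0.832120
e^{−rT} = 0.809364
N(d₁) = 0.856811,  N(d₂) = 0.797329
price = S·N(d₁) − K·e^{−rT}·N(d₂) = 76.616040 − 57.098779 = 19.517262

price(ABC call K=59.45) = 25.972330
price(QRS call K=88.48) = 19.517262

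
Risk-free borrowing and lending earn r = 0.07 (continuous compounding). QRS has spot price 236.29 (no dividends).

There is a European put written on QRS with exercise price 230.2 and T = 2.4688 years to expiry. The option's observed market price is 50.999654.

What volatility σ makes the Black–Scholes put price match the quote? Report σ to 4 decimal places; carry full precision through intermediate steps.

sigma = 0.5388

At σ = 0.5388 the Black–Scholes value reproduces the quote:
σ√T = 0.5388·√2.4688 = 0.846585
d₁ = (ln(S/K) + (r+σ²/2)T) / (σ√T) = (ln(236.29/230.2) + (0.07+0.5388²/2)·2.4688) / 0.846585 = (0.026111 + 0.531169) / 0.846585 = 0.658269
d₂ = d₁ − σ√T = 0.658269 − 0.846585 = -0.188316
e^{−rT} = 0.841292
N(−d₁) = 0.255183,  N(−d₂) = 0.574686
V = K·e^{−rT}·N(−d₂) − S·N(−d₁) = 111.296782 − 60.297128 = 50.999654 (the observed quote) — the price is monotone increasing in volatility, hence this σ is the only solution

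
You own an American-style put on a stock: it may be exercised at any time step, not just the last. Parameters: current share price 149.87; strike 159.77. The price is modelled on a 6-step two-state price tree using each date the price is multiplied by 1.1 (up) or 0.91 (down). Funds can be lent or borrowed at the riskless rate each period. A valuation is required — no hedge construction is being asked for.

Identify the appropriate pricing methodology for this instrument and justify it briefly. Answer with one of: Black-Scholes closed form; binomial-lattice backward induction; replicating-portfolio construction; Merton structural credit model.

Key observation: the put (strike 159.77 on spot 149.87) is American-style on a 6-step discrete price model, so the early-exercise decision at every node requires stepwise backward valuation — a closed form cannot price the exercise right.

framework: binomial-lattice backward induction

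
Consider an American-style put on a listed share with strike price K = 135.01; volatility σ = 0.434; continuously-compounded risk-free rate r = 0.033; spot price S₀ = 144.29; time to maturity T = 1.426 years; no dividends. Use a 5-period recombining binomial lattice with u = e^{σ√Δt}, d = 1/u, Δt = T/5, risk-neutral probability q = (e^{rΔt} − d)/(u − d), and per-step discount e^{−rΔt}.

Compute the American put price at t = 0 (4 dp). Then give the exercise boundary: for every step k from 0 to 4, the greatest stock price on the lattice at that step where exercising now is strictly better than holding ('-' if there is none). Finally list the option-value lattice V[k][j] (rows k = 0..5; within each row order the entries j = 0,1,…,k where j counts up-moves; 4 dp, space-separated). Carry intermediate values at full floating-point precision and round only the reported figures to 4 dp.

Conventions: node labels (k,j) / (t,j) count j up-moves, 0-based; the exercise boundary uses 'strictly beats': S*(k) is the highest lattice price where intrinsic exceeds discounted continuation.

price = 22.6031
boundary = - - - 71.9883 90.7653
tree:
22.6031
33.0326 10.9459
46.6482 17.8865 3.1048
63.0217 28.5756 5.8313 0.0000
77.9143 44.2447 10.9521 0.0000 0.0000
89.7259 63.0217 20.5699 0.0000 0.0000 0.0000

Δt=0.28520  u=1.26083  d=0.79313  q=0.46253  discount=0.99063
step 5 (expiry): payoffs max(K−S,0) = 89.7259 63.0217 20.5699 0.0000 0.0000 0.0000
step 4: (k=4,j=0): S=57.0957, K−S=77.9143, hold=76.6496 ⇒ V=77.9143 exercise | (k=4,j=1): S=90.7653, K−S=44.2447, hold=42.9800 ⇒ V=44.2447 exercise | (k=4,j=2): S=144.2900, K−S=0.0000, hold=10.9521 ⇒ V=10.9521 continue | (k=4,j=3): S=229.3784, K−S=0.0000, hold=0.0000 ⇒ V=0.0000 continue | (k=4,j=4): S=364.6437, K−S=0.0000, hold=0.0000 ⇒ V=0.0000 continue  boundary S*=90.7653
step 3: (k=3,j=0): S=71.9883, K−S=63.0217, hold=61.7570 ⇒ V=63.0217 exercise | (k=3,j=1): S=114.4401, K−S=20.5699, hold=28.5756 ⇒ V=28.5756 continue | (k=3,j=2): S=181.9258, K−S=0.0000, hold=5.8313 ⇒ V=5.8313 continue | (k=3,j=3): S=289.2082, K−S=0.0000, hold=0.0000 ⇒ V=0.0000 continue  boundary S*=71.9883
step 2: (k=2,j=0): S=90.7653, K−S=44.2447, hold=46.6482 ⇒ V=46.6482 continue | (k=2,j=1): S=144.2900, K−S=0.0000, hold=17.8865 ⇒ V=17.8865 continue | (k=2,j=2): S=229.3784, K−S=0.0000, hold=3.1048 ⇒ V=3.1048 continue  boundary S*=-
step 1: (k=1,j=0): S=114.4401, K−S=20.5699, hold=33.0326 ⇒ V=33.0326 continue | (k=1,j=1): S=181.9258, K−S=0.0000, hold=10.9459 ⇒ V=10.9459 continue  boundary S*=-
step 0: (k=0,j=0): S=144.2900, K−S=0.0000, hold=22.6031 ⇒ V=22.6031 continue  boundary S*=-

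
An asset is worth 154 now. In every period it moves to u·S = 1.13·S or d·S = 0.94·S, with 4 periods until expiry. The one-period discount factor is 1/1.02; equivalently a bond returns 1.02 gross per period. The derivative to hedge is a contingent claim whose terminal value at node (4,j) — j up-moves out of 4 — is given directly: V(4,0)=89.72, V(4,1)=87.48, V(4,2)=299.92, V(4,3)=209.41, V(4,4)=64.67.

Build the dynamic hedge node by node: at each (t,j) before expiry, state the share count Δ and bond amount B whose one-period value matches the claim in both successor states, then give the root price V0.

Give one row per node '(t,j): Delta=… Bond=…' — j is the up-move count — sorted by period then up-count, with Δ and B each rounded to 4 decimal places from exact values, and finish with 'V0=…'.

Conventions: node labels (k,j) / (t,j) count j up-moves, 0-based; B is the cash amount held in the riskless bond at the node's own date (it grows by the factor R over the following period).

(0,0): Delta=1.6372 Bond=-82.2883
(1,0): Delta=3.0324 Bond=-285.9142
(1,1): Delta=0.0412 Bond=193.7884
(2,0): Delta=3.3427 Bond=-333.8538
(2,1): Delta=2.6775 Bond=-233.5781
(2,2): Delta=-2.9742 Bond=790.6223
(3,0): Delta=-0.0922 Bond=98.8256
(3,1): Delta=7.2716 Bond=-944.6460
(3,2): Delta=-2.5771 Bond=733.0454
(3,3): Delta=-3.4283 Bond=907.3452
V0=169.8347

No-arbitrage ⇒ martingale measure with p* = (R−d)/(u−d) = 0.4211.
Payoffs at expiry: V(4,0)=89.7200, V(4,1)=87.4800, V(4,2)=299.9200, V(4,3)=209.4100, V(4,4)=64.6700
  t=3,j=0: stock 127.9099 → up 144.5382 (V=87.4800), down 120.2353 (V=89.7200). Price 87.0361; hedge Δ=-0.0922, bond B=98.8256.
  t=3,j=1: stock 153.7641 → up 173.7534 (V=299.9200), down 144.5382 (V=87.4800). Price 173.4592; hedge Δ=7.2716, bond B=-944.6460.
  t=3,j=2: stock 184.8440 → up 208.8738 (V=209.4100), down 173.7534 (V=299.9200). Price 256.6770; hedge Δ=-2.5771, bond B=733.0454.
  t=3,j=3: stock 222.2061 → up 251.0929 (V=64.6700), down 208.8738 (V=209.4100). Price 145.5557; hedge Δ=-3.4283, bond B=907.3452.
  t=2,j=0: stock 136.0744 → up 153.7641 (V=173.4592), down 127.9099 (V=87.0361). Price 121.0047; hedge Δ=3.3427, bond B=-333.8538.
  t=2,j=1: stock 163.5788 → up 184.8440 (V=256.6770), down 153.7641 (V=173.4592). Price 204.4101; hedge Δ=2.6775, bond B=-233.5781.
  t=2,j=2: stock 196.6426 → up 222.2061 (V=145.5557), down 184.8440 (V=256.6770). Price 205.7736; hedge Δ=-2.9742, bond B=790.6223.
  t=1,j=0: stock 144.7600 → up 163.5788 (V=204.4101), down 136.0744 (V=121.0047). Price 153.0615; hedge Δ=3.0324, bond B=-285.9142.
  t=1,j=1: stock 174.0200 → up 196.6426 (V=205.7736), down 163.5788 (V=204.4101). Price 200.9649; hedge Δ=0.0412, bond B=193.7884.
  t=0,j=0: stock 154.0000 → up 174.0200 (V=200.9649), down 144.7600 (V=153.0615). Price 169.8347; hedge Δ=1.6372, bond B=-82.2883.
Check: Δ(0,0)·S0 + B(0,0) = 169.8347 = V0.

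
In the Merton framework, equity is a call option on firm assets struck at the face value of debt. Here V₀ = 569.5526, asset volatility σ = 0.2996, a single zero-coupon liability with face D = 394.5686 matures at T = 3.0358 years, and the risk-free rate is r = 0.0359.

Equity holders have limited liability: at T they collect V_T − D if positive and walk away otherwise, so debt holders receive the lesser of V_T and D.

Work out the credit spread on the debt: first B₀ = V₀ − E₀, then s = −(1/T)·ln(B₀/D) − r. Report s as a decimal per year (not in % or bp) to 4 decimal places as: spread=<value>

spread=0.0217

Equity is a call on the firm's assets struck at D = 394.5686:
d₁ = [ln(V₀/D) + (r + σ²/2)T] / (σ√T)
   = [ln(569.5526/394.5686) + (0.0359 + 0.5·0.2996²)·3.0358] / (0.2996·√3.0358)
   = [0.367058 + 0.245232] / 0.522009 = 1.172949
d₂ = d₁ − σ√T = 1.172949 − 0.522009 = 0.650939
N(d₁) = 0.879592,  N(d₂) = 0.742457,  e^(−rT) = 0.896744
E₀ = V₀·N(d₁) − D·e^(−rT)·N(d₂)
   = 569.5526·0.879592 − 394.5686·0.896744·0.742457 = 238.272498
B₀ = V₀ − E₀ = 569.5526 − 238.272498 = 331.280102
spread = −(1/T)·ln(B₀/D) − r = −(1/3.0358)·ln(331.280102/394.5686) − 0.0359 = 0.02168903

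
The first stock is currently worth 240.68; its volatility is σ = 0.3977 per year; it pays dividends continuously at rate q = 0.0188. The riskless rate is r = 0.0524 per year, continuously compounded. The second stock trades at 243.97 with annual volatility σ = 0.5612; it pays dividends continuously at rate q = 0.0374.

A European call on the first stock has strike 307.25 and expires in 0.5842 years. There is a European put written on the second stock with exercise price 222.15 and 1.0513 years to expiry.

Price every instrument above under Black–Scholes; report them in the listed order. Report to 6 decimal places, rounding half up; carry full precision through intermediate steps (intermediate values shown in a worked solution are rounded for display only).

price(the first stock call K=307.25) = 10.755380
price(the second stock put K=222.15) = 39.080975

[the first stock call K=307.25]
σ√T = 0.3977·√0.5842 = 0.303974
d₁ = (ln(S/K) + (r−q+σ²/2)T) / (σ√T) = (ln(240.68/307.25) + (0.0524−0.0188+0.3977²/2)·0.5842) / 0.303974 = (-0.244193 + 0.065829) / 0.303974 = -0.586775
d₂ = d₁ − σ√T = -0.586775 − 0.303974 = -0.890749
e^{−rT} = 0.969852
e^{−qT} = 0.989077
N(d₁) = 0.278677,  N(d₂) = 0.186532
price = S·e^{−qT}·N(d₁) − K·e^{−rT}·N(d₂) = 66.339465 − 55.584085 = 10.755380
[the second stock put K=222.15]
σ√T = 0.5612·√1.0513 = 0.575415
d₁ = (ln(S/K) + (r−q+σ²/2)T) / (σ√T) = (ln(243.97/222.15) + (0.0524−0.0374+0.5612²/2)·1.0513) / 0.575415 = (0.093692 + 0.181321) / 0.575415 = 0.477939
d₂ = d₁ − σ√T = 0.477939 − 0.575415 = -0.097476
e^{−rT} = 0.946402
e^{−qT} = 0.961444
N(−d₁) = 0.316347,  N(−d₂) = 0.538826
price = K·e^{−rT}·N(−d₂) − S·e^{−qT}·N(−d₁) = 113.284434 − 74.203459 = 39.080975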